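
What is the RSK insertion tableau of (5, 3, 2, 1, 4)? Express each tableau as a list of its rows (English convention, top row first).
Insert 5: appended to row 1. P = [[5]].
Insert 3: 3 bumps 5 from row 1; 5 starts row 2. P = [[3], [5]].
Insert 2: 2 bumps 3 from row 1; 3 bumps 5 from row 2; 5 starts row 3. P = [[2], [3], [5]].
Insert 1: 1 bumps 2 from row 1; 2 bumps 3 from row 2; 3 bumps 5 from row 3; 5 starts row 4. P = [[1], [2], [3], [5]].
Insert 4: appended to row 1. P = [[1, 4], [2], [3], [5]].

So P = [[1, 4], [2], [3], [5]].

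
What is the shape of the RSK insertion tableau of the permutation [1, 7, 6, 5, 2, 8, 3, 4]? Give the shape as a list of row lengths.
[4, 2, 1, 1]

Row-insert each entry into an empty tableau.

After inserting 1: P = [[1]].
After inserting 7: P = [[1, 7]].
After inserting 6: P = [[1, 6], [7]].
After inserting 5: P = [[1, 5], [6], [7]].
After inserting 2: P = [[1, 2], [5], [6], [7]].
After inserting 8: P = [[1, 2, 8], [5], [6], [7]].
After inserting 3: P = [[1, 2, 3], [5, 8], [6], [7]].
After inserting 4: P = [[1, 2, 3, 4], [5, 8], [6], [7]].

The final insertion tableau P = [[1, 2, 3, 4], [5, 8], [6], [7]] has shape [4, 2, 1, 1].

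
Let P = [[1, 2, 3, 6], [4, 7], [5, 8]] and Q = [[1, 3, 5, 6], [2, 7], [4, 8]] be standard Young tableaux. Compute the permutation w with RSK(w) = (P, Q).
5 1 4 2 3 8 7 6

Reverse the RSK construction: for i from n down to 1, find the cell of Q containing i, remove the entry at that cell from P, and reverse-bump it up through P; the value ejected from row 1 is w(i).

Step i=8: Q has 8 at row 3, column 2; remove 8 from row 3 of P and reverse-bump: 8 enters row 2 and ejects 7; 7 enters row 1 and ejects 6. So w(8) = 6. P is now [[1, 2, 3, 7], [4, 8], [5]].
Step i=7: Q has 7 at row 2, column 2; remove 8 from row 2 of P and reverse-bump: 8 enters row 1 and ejects 7. So w(7) = 7. P is now [[1, 2, 3, 8], [4], [5]].
Step i=6: Q has 6 at row 1, column 4; remove that cell from P, ejecting 8. So w(6) = 8. P is now [[1, 2, 3], [4], [5]].
Step i=5: Q has 5 at row 1, column 3; remove that cell from P, ejecting 3. So w(5) = 3. P is now [[1, 2], [4], [5]].
Step i=4: Q has 4 at row 3, column 1; remove 5 from row 3 of P and reverse-bump: 5 enters row 2 and ejects 4; 4 enters row 1 and ejects 2. So w(4) = 2. P is now [[1, 4], [5]].
Step i=3: Q has 3 at row 1, column 2; remove that cell from P, ejecting 4. So w(3) = 4. P is now [[1], [5]].
Step i=2: Q has 2 at row 2, column 1; remove 5 from row 2 of P and reverse-bump: 5 enters row 1 and ejects 1. So w(2) = 1. P is now [[5]].
Step i=1: Q has 1 at row 1, column 1; remove that cell from P, ejecting 5. So w(1) = 5. P is now [].

So w = 5 1 4 2 3 8 7 6.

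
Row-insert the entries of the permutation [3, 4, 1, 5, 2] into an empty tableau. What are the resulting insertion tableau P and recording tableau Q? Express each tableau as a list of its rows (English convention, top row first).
P = [[1, 2, 5], [3, 4]], Q = [[1, 2, 4], [3, 5]]

Insert each entry of the permutation into P by Schensted row insertion, recording in Q the position of each new cell.

After inserting 3: P = [[3]].
After inserting 4: P = [[3, 4]].
After inserting 1: P = [[1, 4], [3]].
After inserting 5: P = [[1, 4, 5], [3]].
After inserting 2: P = [[1, 2, 5], [3, 4]].

So P = [[1, 2, 5], [3, 4]], Q = [[1, 2, 4], [3, 5]].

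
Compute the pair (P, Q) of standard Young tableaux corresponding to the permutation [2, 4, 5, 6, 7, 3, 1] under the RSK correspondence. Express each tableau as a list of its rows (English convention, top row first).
P = [[1, 3, 5, 6, 7], [2], [4]], Q = [[1, 2, 3, 4, 5], [6], [7]]

Insert each entry of the permutation into P by Schensted row insertion, recording in Q the position of each new cell.

Insert 2: appended to row 1. P = [[2]].
Insert 4: appended to row 1. P = [[2, 4]].
Insert 5: appended to row 1. P = [[2, 4, 5]].
Insert 6: appended to row 1. P = [[2, 4, 5, 6]].
Insert 7: appended to row 1. P = [[2, 4, 5, 6, 7]].
Insert 3: 3 bumps 4 from row 1; 4 starts row 2. P = [[2, 3, 5, 6, 7], [4]].
Insert 1: 1 bumps 2 from row 1; 2 bumps 4 from row 2; 4 starts row 3. P = [[1, 3, 5, 6, 7], [2], [4]].

So P = [[1, 3, 5, 6, 7], [2], [4]], Q = [[1, 2, 3, 4, 5], [6], [7]].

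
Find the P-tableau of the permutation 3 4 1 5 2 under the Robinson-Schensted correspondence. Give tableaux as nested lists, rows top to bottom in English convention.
Insert 3: appended to row 1. P = [[3]].
Insert 4: appended to row 1. P = [[3, 4]].
Insert 1: 1 bumps 3 from row 1; 3 starts row 2. P = [[1, 4], [3]].
Insert 5: appended to row 1. P = [[1, 4, 5], [3]].
Insert 2: 2 bumps 4 from row 1; 4 appends to row 2. P = [[1, 2, 5], [3, 4]].

So P = [[1, 2, 5], [3, 4]].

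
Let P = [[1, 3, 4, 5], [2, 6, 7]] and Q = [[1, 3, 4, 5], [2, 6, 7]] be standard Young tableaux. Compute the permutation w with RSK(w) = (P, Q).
2 1 3 6 7 4 5

Reverse the RSK construction: for i from n down to 1, find the cell of Q containing i, remove the entry at that cell from P, and reverse-bump it up through P; the value ejected from row 1 is w(i).

Step i=7: Q has 7 at row 2, column 3; remove 7 from row 2 of P and reverse-bump: 7 enters row 1 and ejects 5. So w(7) = 5. P is now [[1, 3, 4, 7], [2, 6]].
Step i=6: Q has 6 at row 2, column 2; remove 6 from row 2 of P and reverse-bump: 6 enters row 1 and ejects 4. So w(6) = 4. P is now [[1, 3, 6, 7], [2]].
Step i=5: Q has 5 at row 1, column 4; remove that cell from P, ejecting 7. So w(5) = 7. P is now [[1, 3, 6], [2]].
Step i=4: Q has 4 at row 1, column 3; remove that cell from P, ejecting 6. So w(4) = 6. P is now [[1, 3], [2]].
Step i=3: Q has 3 at row 1, column 2; remove that cell from P, ejecting 3. So w(3) = 3. P is now [[1], [2]].
Step i=2: Q has 2 at row 2, column 1; remove 2 from row 2 of P and reverse-bump: 2 enters row 1 and ejects 1. So w(2) = 1. P is now [[2]].
Step i=1: Q has 1 at row 1, column 1; remove that cell from P, ejecting 2. So w(1) = 2. P is now [].

So w = 2 1 3 6 7 4 5.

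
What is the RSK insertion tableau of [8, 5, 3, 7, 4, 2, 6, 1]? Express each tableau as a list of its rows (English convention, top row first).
P = [[1, 4, 6], [2, 7], [3], [5], [8]]

Insert 8: appended to row 1. P = [[8]].
Insert 5: 5 bumps 8 from row 1; 8 starts row 2. P = [[5], [8]].
Insert 3: 3 bumps 5 from row 1; 5 bumps 8 from row 2; 8 starts row 3. P = [[3], [5], [8]].
Insert 7: appended to row 1. P = [[3, 7], [5], [8]].
Insert 4: 4 bumps 7 from row 1; 7 appends to row 2. P = [[3, 4], [5, 7], [8]].
Insert 2: 2 bumps 3 from row 1; 3 bumps 5 from row 2; 5 bumps 8 from row 3; 8 starts row 4. P = [[2, 4], [3, 7], [5], [8]].
Insert 6: appended to row 1. P = [[2, 4, 6], [3, 7], [5], [8]].
Insert 1: 1 bumps 2 from row 1; 2 bumps 3 from row 2; 3 bumps 5 from row 3; 5 bumps 8 from row 4; 8 starts row 5. P = [[1, 4, 6], [2, 7], [3], [5], [8]].

So P = [[1, 4, 6], [2, 7], [3], [5], [8]].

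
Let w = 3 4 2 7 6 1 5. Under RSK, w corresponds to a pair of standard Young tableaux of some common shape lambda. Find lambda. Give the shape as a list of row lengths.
[3, 2, 2]

Row-insert each entry into an empty tableau.

After inserting 3: P = [[3]].
After inserting 4: P = [[3, 4]].
After inserting 2: P = [[2, 4], [3]].
After inserting 7: P = [[2, 4, 7], [3]].
After inserting 6: P = [[2, 4, 6], [3, 7]].
After inserting 1: P = [[1, 4, 6], [2, 7], [3]].
After inserting 5: P = [[1, 4, 5], [2, 6], [3, 7]].

The final insertion tableau P = [[1, 4, 5], [2, 6], [3, 7]] has shape [3, 2, 2].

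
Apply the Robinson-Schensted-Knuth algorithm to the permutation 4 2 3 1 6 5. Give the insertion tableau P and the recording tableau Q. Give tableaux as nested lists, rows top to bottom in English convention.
P = [[1, 3, 5], [2, 6], [4]], Q = [[1, 3, 5], [2, 6], [4]]

Insert each entry of the permutation into P by Schensted row insertion, recording in Q the position of each new cell.

Insert 4: appended to row 1. P = [[4]], Q = [[1]].
Insert 2: 2 bumps 4 from row 1; 4 starts row 2. P = [[2], [4]], Q = [[1], [2]].
Insert 3: appended to row 1. P = [[2, 3], [4]], Q = [[1, 3], [2]].
Insert 1: 1 bumps 2 from row 1; 2 bumps 4 from row 2; 4 starts row 3. P = [[1, 3], [2], [4]], Q = [[1, 3], [2], [4]].
Insert 6: appended to row 1. P = [[1, 3, 6], [2], [4]], Q = [[1, 3, 5], [2], [4]].
Insert 5: 5 bumps 6 from row 1; 6 appends to row 2. P = [[1, 3, 5], [2, 6], [4]], Q = [[1, 3, 5], [2, 6], [4]].

So P = [[1, 3, 5], [2, 6], [4]], Q = [[1, 3, 5], [2, 6], [4]].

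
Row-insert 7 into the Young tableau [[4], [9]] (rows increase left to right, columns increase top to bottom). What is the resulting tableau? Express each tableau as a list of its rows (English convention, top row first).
7 is larger than every entry of row 1, so it is appended to row 1. The new tableau is [[4, 7], [9]].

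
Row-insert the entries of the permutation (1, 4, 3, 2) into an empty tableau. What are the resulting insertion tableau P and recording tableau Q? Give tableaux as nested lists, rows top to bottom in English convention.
Insert each entry of the permutation into P by Schensted row insertion, recording in Q the position of each new cell.

Insert 1: appended to row 1. P = [[1]].
Insert 4: appended to row 1. P = [[1, 4]].
Insert 3: 3 bumps 4 from row 1; 4 starts row 2. P = [[1, 3], [4]].
Insert 2: 2 bumps 3 from row 1; 3 bumps 4 from row 2; 4 starts row 3. P = [[1, 2], [3], [4]].

So P = [[1, 2], [3], [4]], Q = [[1, 2], [3], [4]].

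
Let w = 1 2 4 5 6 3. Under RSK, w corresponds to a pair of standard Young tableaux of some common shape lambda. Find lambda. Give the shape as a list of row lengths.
Row-insert each entry into an empty tableau.

After inserting 1: P = [[1]].
After inserting 2: P = [[1, 2]].
After inserting 4: P = [[1, 2, 4]].
After inserting 5: P = [[1, 2, 4, 5]].
After inserting 6: P = [[1, 2, 4, 5, 6]].
After inserting 3: P = [[1, 2, 3, 5, 6], [4]].

The final insertion tableau P = [[1, 2, 3, 5, 6], [4]] has shape [5, 1].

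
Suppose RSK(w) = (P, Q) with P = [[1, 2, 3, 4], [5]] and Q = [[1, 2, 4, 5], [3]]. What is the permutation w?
Reverse the RSK construction: for i from n down to 1, find the cell of Q containing i, remove the entry at that cell from P, and reverse-bump it up through P; the value ejected from row 1 is w(i).

Step i=5: Q has 5 at row 1, column 4; remove that cell from P, ejecting 4. So w(5) = 4. P is now [[1, 2, 3], [5]].
Step i=4: Q has 4 at row 1, column 3; remove that cell from P, ejecting 3. So w(4) = 3. P is now [[1, 2], [5]].
Step i=3: Q has 3 at row 2, column 1; remove 5 from row 2 of P and reverse-bump: 5 enters row 1 and ejects 2. So w(3) = 2. P is now [[1, 5]].
Step i=2: Q has 2 at row 1, column 2; remove that cell from P, ejecting 5. So w(2) = 5. P is now [[1]].
Step i=1: Q has 1 at row 1, column 1; remove that cell from P, ejecting 1. So w(1) = 1. P is now [].

So w = 1 5 2 3 4.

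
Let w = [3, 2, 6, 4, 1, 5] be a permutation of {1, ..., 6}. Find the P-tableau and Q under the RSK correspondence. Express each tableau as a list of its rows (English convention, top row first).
P = [[1, 4, 5], [2, 6], [3]], Q = [[1, 3, 6], [2, 4], [5]]

Insert each entry of the permutation into P by Schensted row insertion, recording in Q the position of each new cell.

Insert 3: appended to row 1. P = [[3]].
Insert 2: 2 bumps 3 from row 1; 3 starts row 2. P = [[2], [3]].
Insert 6: appended to row 1. P = [[2, 6], [3]].
Insert 4: 4 bumps 6 from row 1; 6 appends to row 2. P = [[2, 4], [3, 6]].
Insert 1: 1 bumps 2 from row 1; 2 bumps 3 from row 2; 3 starts row 3. P = [[1, 4], [2, 6], [3]].
Insert 5: appended to row 1. P = [[1, 4, 5], [2, 6], [3]].

So P = [[1, 4, 5], [2, 6], [3]], Q = [[1, 3, 6], [2, 4], [5]].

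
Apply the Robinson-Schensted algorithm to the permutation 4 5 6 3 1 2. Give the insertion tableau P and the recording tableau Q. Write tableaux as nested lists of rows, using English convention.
P = [[1, 2, 6], [3, 5], [4]], Q = [[1, 2, 3], [4, 6], [5]]

Insert each entry of the permutation into P by Schensted row insertion, recording in Q the position of each new cell.

After inserting 4: P = [[4]].
After inserting 5: P = [[4, 5]].
After inserting 6: P = [[4, 5, 6]].
After inserting 3: P = [[3, 5, 6], [4]].
After inserting 1: P = [[1, 5, 6], [3], [4]].
After inserting 2: P = [[1, 2, 6], [3, 5], [4]].

So P = [[1, 2, 6], [3, 5], [4]], Q = [[1, 2, 3], [4, 6], [5]].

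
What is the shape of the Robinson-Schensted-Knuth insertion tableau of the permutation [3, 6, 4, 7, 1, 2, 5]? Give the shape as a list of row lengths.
Row-insert each entry into an empty tableau.

After inserting 3: P = [[3]].
After inserting 6: P = [[3, 6]].
After inserting 4: P = [[3, 4], [6]].
After inserting 7: P = [[3, 4, 7], [6]].
After inserting 1: P = [[1, 4, 7], [3], [6]].
After inserting 2: P = [[1, 2, 7], [3, 4], [6]].
After inserting 5: P = [[1, 2, 5], [3, 4, 7], [6]].

The final insertion tableau P = [[1, 2, 5], [3, 4, 7], [6]] has shape [3, 3, 1].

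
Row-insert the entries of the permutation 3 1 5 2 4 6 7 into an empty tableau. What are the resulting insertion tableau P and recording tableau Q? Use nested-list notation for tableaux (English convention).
P = [[1, 2, 4, 6, 7], [3, 5]], Q = [[1, 3, 5, 6, 7], [2, 4]]

Insert each entry of the permutation into P by Schensted row insertion, recording in Q the position of each new cell.

Insert 3: appended to row 1. P = [[3]].
Insert 1: 1 bumps 3 from row 1; 3 starts row 2. P = [[1], [3]].
Insert 5: appended to row 1. P = [[1, 5], [3]].
Insert 2: 2 bumps 5 from row 1; 5 appends to row 2. P = [[1, 2], [3, 5]].
Insert 4: appended to row 1. P = [[1, 2, 4], [3, 5]].
Insert 6: appended to row 1. P = [[1, 2, 4, 6], [3, 5]].
Insert 7: appended to row 1. P = [[1, 2, 4, 6, 7], [3, 5]].

So P = [[1, 2, 4, 6, 7], [3, 5]], Q = [[1, 3, 5, 6, 7], [2, 4]].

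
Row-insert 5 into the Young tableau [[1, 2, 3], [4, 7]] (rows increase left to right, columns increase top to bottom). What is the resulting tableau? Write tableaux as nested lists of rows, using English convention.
[[1, 2, 3, 5], [4, 7]]

5 is larger than every entry of row 1, so it is appended to row 1. The new tableau is [[1, 2, 3, 5], [4, 7]].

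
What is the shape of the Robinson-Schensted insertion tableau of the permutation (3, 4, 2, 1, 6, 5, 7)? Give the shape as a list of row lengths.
Row-insert each entry into an empty tableau.

After inserting 3: P = [[3]].
After inserting 4: P = [[3, 4]].
After inserting 2: P = [[2, 4], [3]].
After inserting 1: P = [[1, 4], [2], [3]].
After inserting 6: P = [[1, 4, 6], [2], [3]].
After inserting 5: P = [[1, 4, 5], [2, 6], [3]].
After inserting 7: P = [[1, 4, 5, 7], [2, 6], [3]].

The final insertion tableau P = [[1, 4, 5, 7], [2, 6], [3]] has shape [4, 2, 1].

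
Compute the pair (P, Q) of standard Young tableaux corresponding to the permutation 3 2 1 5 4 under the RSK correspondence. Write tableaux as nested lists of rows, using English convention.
Insert each entry of the permutation into P by Schensted row insertion, recording in Q the position of each new cell.

Insert 3: appended to row 1. P = [[3]], Q = [[1]].
Insert 2: 2 bumps 3 from row 1; 3 starts row 2. P = [[2], [3]], Q = [[1], [2]].
Insert 1: 1 bumps 2 from row 1; 2 bumps 3 from row 2; 3 starts row 3. P = [[1], [2], [3]], Q = [[1], [2], [3]].
Insert 5: appended to row 1. P = [[1, 5], [2], [3]], Q = [[1, 4], [2], [3]].
Insert 4: 4 bumps 5 from row 1; 5 appends to row 2. P = [[1, 4], [2, 5], [3]], Q = [[1, 4], [2, 5], [3]].

So P = [[1, 4], [2, 5], [3]], Q = [[1, 4], [2, 5], [3]].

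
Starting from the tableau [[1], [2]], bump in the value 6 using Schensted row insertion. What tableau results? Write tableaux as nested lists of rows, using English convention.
[[1, 6], [2]]

6 is larger than every entry of row 1, so it is appended to row 1. The new tableau is [[1, 6], [2]].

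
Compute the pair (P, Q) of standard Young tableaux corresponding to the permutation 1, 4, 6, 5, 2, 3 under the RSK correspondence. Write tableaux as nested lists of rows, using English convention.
Insert each entry of the permutation into P by Schensted row insertion, recording in Q the position of each new cell.

Insert 1: appended to row 1. P = [[1]].
Insert 4: appended to row 1. P = [[1, 4]].
Insert 6: appended to row 1. P = [[1, 4, 6]].
Insert 5: 5 bumps 6 from row 1; 6 starts row 2. P = [[1, 4, 5], [6]].
Insert 2: 2 bumps 4 from row 1; 4 bumps 6 from row 2; 6 starts row 3. P = [[1, 2, 5], [4], [6]].
Insert 3: 3 bumps 5 from row 1; 5 appends to row 2. P = [[1, 2, 3], [4, 5], [6]].

So P = [[1, 2, 3], [4, 5], [6]], Q = [[1, 2, 3], [4, 6], [5]].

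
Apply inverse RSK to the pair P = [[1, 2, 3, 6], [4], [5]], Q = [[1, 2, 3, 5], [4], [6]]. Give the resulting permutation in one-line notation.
1 2 5 4 6 3

Reverse the RSK construction: for i from n down to 1, find the cell of Q containing i, remove the entry at that cell from P, and reverse-bump it up through P; the value ejected from row 1 is w(i).

Step i=6: Q has 6 at row 3, column 1; remove 5 from row 3 of P and reverse-bump: 5 enters row 2 and ejects 4; 4 enters row 1 and ejects 3. So w(6) = 3. P is now [[1, 2, 4, 6], [5]].
Step i=5: Q has 5 at row 1, column 4; remove that cell from P, ejecting 6. So w(5) = 6. P is now [[1, 2, 4], [5]].
Step i=4: Q has 4 at row 2, column 1; remove 5 from row 2 of P and reverse-bump: 5 enters row 1 and ejects 4. So w(4) = 4. P is now [[1, 2, 5]].
Step i=3: Q has 3 at row 1, column 3; remove that cell from P, ejecting 5. So w(3) = 5. P is now [[1, 2]].
Step i=2: Q has 2 at row 1, column 2; remove that cell from P, ejecting 2. So w(2) = 2. P is now [[1]].
Step i=1: Q has 1 at row 1, column 1; remove that cell from P, ejecting 1. So w(1) = 1. P is now [].

So w = 1 2 5 4 6 3.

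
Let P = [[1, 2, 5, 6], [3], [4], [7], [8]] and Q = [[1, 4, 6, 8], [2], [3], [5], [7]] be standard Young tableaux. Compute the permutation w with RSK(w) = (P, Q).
Reverse the RSK construction: for i from n down to 1, find the cell of Q containing i, remove the entry at that cell from P, and reverse-bump it up through P; the value ejected from row 1 is w(i).

Step i=8: Q has 8 at row 1, column 4; remove that cell from P, ejecting 6. So w(8) = 6. P is now [[1, 2, 5], [3], [4], [7], [8]].
Step i=7: Q has 7 at row 5, column 1; remove 8 from row 5 of P and reverse-bump: 8 enters row 4 and ejects 7; 7 enters row 3 and ejects 4; 4 enters row 2 and ejects 3; 3 enters row 1 and ejects 2. So w(7) = 2. P is now [[1, 3, 5], [4], [7], [8]].
Step i=6: Q has 6 at row 1, column 3; remove that cell from P, ejecting 5. So w(6) = 5. P is now [[1, 3], [4], [7], [8]].
Step i=5: Q has 5 at row 4, column 1; remove 8 from row 4 of P and reverse-bump: 8 enters row 3 and ejects 7; 7 enters row 2 and ejects 4; 4 enters row 1 and ejects 3. So w(5) = 3. P is now [[1, 4], [7], [8]].
Step i=4: Q has 4 at row 1, column 2; remove that cell from P, ejecting 4. So w(4) = 4. P is now [[1], [7], [8]].
Step i=3: Q has 3 at row 3, column 1; remove 8 from row 3 of P and reverse-bump: 8 enters row 2 and ejects 7; 7 enters row 1 and ejects 1. So w(3) = 1. P is now [[7], [8]].
Step i=2: Q has 2 at row 2, column 1; remove 8 from row 2 of P and reverse-bump: 8 enters row 1 and ejects 7. So w(2) = 7. P is now [[8]].
Step i=1: Q has 1 at row 1, column 1; remove that cell from P, ejecting 8. So w(1) = 8. P is now [].

So w = 8 7 1 4 3 5 2 6.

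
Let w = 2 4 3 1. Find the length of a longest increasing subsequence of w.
2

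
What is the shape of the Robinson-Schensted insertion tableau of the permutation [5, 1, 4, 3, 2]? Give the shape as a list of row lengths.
RSK row insertion gives P = [[1, 2], [3], [4], [5]], which has shape [2, 1, 1, 1].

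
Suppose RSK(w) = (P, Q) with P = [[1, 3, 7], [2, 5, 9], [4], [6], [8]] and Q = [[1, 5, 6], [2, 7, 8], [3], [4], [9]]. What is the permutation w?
8 6 4 2 5 9 3 7 1

Reverse the RSK construction: for i from n down to 1, find the cell of Q containing i, remove the entry at that cell from P, and reverse-bump it up through P; the value ejected from row 1 is w(i).

Step i=9: Q has 9 at row 5, column 1; remove 8 from row 5 of P and reverse-bump: 8 enters row 4 and ejects 6; 6 enters row 3 and ejects 4; 4 enters row 2 and ejects 2; 2 enters row 1 and ejects 1. So w(9) = 1. P is now [[2, 3, 7], [4, 5, 9], [6], [8]].
Step i=8: Q has 8 at row 2, column 3; remove 9 from row 2 of P and reverse-bump: 9 enters row 1 and ejects 7. So w(8) = 7. P is now [[2, 3, 9], [4, 5], [6], [8]].
Step i=7: Q has 7 at row 2, column 2; remove 5 from row 2 of P and reverse-bump: 5 enters row 1 and ejects 3. So w(7) = 3. P is now [[2, 5, 9], [4], [6], [8]].
Step i=6: Q has 6 at row 1, column 3; remove that cell from P, ejecting 9. So w(6) = 9. P is now [[2, 5], [4], [6], [8]].
Step i=5: Q has 5 at row 1, column 2; remove that cell from P, ejecting 5. So w(5) = 5. P is now [[2], [4], [6], [8]].
Step i=4: Q has 4 at row 4, column 1; remove 8 from row 4 of P and reverse-bump: 8 enters row 3 and ejects 6; 6 enters row 2 and ejects 4; 4 enters row 1 and ejects 2. So w(4) = 2. P is now [[4], [6], [8]].
Step i=3: Q has 3 at row 3, column 1; remove 8 from row 3 of P and reverse-bump: 8 enters row 2 and ejects 6; 6 enters row 1 and ejects 4. So w(3) = 4. P is now [[6], [8]].
Step i=2: Q has 2 at row 2, column 1; remove 8 from row 2 of P and reverse-bump: 8 enters row 1 and ejects 6. So w(2) = 6. P is now [[8]].
Step i=1: Q has 1 at row 1, column 1; remove that cell from P, ejecting 8. So w(1) = 8. P is now [].

So w = 8 6 4 2 5 9 3 7 1.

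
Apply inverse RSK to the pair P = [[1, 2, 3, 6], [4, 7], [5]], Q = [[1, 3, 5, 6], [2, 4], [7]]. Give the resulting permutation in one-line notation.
Reverse the RSK construction: for i from n down to 1, find the cell of Q containing i, remove the entry at that cell from P, and reverse-bump it up through P; the value ejected from row 1 is w(i).

Step i=7: Q has 7 at row 3, column 1; remove 5 from row 3 of P and reverse-bump: 5 enters row 2 and ejects 4; 4 enters row 1 and ejects 3. So w(7) = 3. P is now [[1, 2, 4, 6], [5, 7]].
Step i=6: Q has 6 at row 1, column 4; remove that cell from P, ejecting 6. So w(6) = 6. P is now [[1, 2, 4], [5, 7]].
Step i=5: Q has 5 at row 1, column 3; remove that cell from P, ejecting 4. So w(5) = 4. P is now [[1, 2], [5, 7]].
Step i=4: Q has 4 at row 2, column 2; remove 7 from row 2 of P and reverse-bump: 7 enters row 1 and ejects 2. So w(4) = 2. P is now [[1, 7], [5]].
Step i=3: Q has 3 at row 1, column 2; remove that cell from P, ejecting 7. So w(3) = 7. P is now [[1], [5]].
Step i=2: Q has 2 at row 2, column 1; remove 5 from row 2 of P and reverse-bump: 5 enters row 1 and ejects 1. So w(2) = 1. P is now [[5]].
Step i=1: Q has 1 at row 1, column 1; remove that cell from P, ejecting 5. So w(1) = 5. P is now [].

So w = 5 1 7 2 4 6 3.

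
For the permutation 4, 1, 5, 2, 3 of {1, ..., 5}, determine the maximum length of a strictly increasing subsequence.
3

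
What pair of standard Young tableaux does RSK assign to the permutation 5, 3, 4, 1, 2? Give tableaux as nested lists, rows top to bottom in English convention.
P = [[1, 2], [3, 4], [5]], Q = [[1, 3], [2, 5], [4]]

Insert each entry of the permutation into P by Schensted row insertion, recording in Q the position of each new cell.

After inserting 5: P = [[5]].
After inserting 3: P = [[3], [5]].
After inserting 4: P = [[3, 4], [5]].
After inserting 1: P = [[1, 4], [3], [5]].
After inserting 2: P = [[1, 2], [3, 4], [5]].

So P = [[1, 2], [3, 4], [5]], Q = [[1, 3], [2, 5], [4]].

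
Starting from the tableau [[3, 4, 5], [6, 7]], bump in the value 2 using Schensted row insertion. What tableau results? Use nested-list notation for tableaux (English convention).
In row 1, 2 replaces 3 (the leftmost entry greater than 2); 3 is bumped to row 2. In row 2, 3 replaces 6 (the leftmost entry greater than 3); 6 is bumped to row 3. 6 starts a new row 3. The new tableau is [[2, 4, 5], [3, 7], [6]].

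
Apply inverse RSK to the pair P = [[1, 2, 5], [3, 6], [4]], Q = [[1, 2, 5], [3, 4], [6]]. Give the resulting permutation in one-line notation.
4 6 1 3 5 2

Reverse the RSK construction: for i from n down to 1, find the cell of Q containing i, remove the entry at that cell from P, and reverse-bump it up through P; the value ejected from row 1 is w(i).

Step i=6: Q has 6 at row 3, column 1; remove 4 from row 3 of P and reverse-bump: 4 enters row 2 and ejects 3; 3 enters row 1 and ejects 2. So w(6) = 2. P is now [[1, 3, 5], [4, 6]].
Step i=5: Q has 5 at row 1, column 3; remove that cell from P, ejecting 5. So w(5) = 5. P is now [[1, 3], [4, 6]].
Step i=4: Q has 4 at row 2, column 2; remove 6 from row 2 of P and reverse-bump: 6 enters row 1 and ejects 3. So w(4) = 3. P is now [[1, 6], [4]].
Step i=3: Q has 3 at row 2, column 1; remove 4 from row 2 of P and reverse-bump: 4 enters row 1 and ejects 1. So w(3) = 1. P is now [[4, 6]].
Step i=2: Q has 2 at row 1, column 2; remove that cell from P, ejecting 6. So w(2) = 6. P is now [[4]].
Step i=1: Q has 1 at row 1, column 1; remove that cell from P, ejecting 4. So w(1) = 4. P is now [].

So w = 4 6 1 3 5 2.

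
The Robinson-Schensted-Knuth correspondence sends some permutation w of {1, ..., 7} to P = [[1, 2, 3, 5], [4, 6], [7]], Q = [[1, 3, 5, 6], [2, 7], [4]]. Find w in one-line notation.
7 1 4 2 3 6 5

Reverse the RSK construction: for i from n down to 1, find the cell of Q containing i, remove the entry at that cell from P, and reverse-bump it up through P; the value ejected from row 1 is w(i).

Step i=7: Q has 7 at row 2, column 2; remove 6 from row 2 of P and reverse-bump: 6 enters row 1 and ejects 5. So w(7) = 5. P is now [[1, 2, 3, 6], [4], [7]].
Step i=6: Q has 6 at row 1, column 4; remove that cell from P, ejecting 6. So w(6) = 6. P is now [[1, 2, 3], [4], [7]].
Step i=5: Q has 5 at row 1, column 3; remove that cell from P, ejecting 3. So w(5) = 3. P is now [[1, 2], [4], [7]].
Step i=4: Q has 4 at row 3, column 1; remove 7 from row 3 of P and reverse-bump: 7 enters row 2 and ejects 4; 4 enters row 1 and ejects 2. So w(4) = 2. P is now [[1, 4], [7]].
Step i=3: Q has 3 at row 1, column 2; remove that cell from P, ejecting 4. So w(3) = 4. P is now [[1], [7]].
Step i=2: Q has 2 at row 2, column 1; remove 7 from row 2 of P and reverse-bump: 7 enters row 1 and ejects 1. So w(2) = 1. P is now [[7]].
Step i=1: Q has 1 at row 1, column 1; remove that cell from P, ejecting 7. So w(1) = 7. P is now [].

So w = 7 1 4 2 3 6 5.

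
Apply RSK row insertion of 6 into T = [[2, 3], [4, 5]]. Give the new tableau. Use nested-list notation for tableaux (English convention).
[[2, 3, 6], [4, 5]]

6 is larger than every entry of row 1, so it is appended to row 1. The new tableau is [[2, 3, 6], [4, 5]].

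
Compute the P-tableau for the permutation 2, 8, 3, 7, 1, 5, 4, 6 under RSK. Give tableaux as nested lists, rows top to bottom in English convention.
P = [[1, 3, 4, 6], [2, 5], [7], [8]]

Insert 2: appended to row 1. P = [[2]].
Insert 8: appended to row 1. P = [[2, 8]].
Insert 3: 3 bumps 8 from row 1; 8 starts row 2. P = [[2, 3], [8]].
Insert 7: appended to row 1. P = [[2, 3, 7], [8]].
Insert 1: 1 bumps 2 from row 1; 2 bumps 8 from row 2; 8 starts row 3. P = [[1, 3, 7], [2], [8]].
Insert 5: 5 bumps 7 from row 1; 7 appends to row 2. P = [[1, 3, 5], [2, 7], [8]].
Insert 4: 4 bumps 5 from row 1; 5 bumps 7 from row 2; 7 bumps 8 from row 3; 8 starts row 4. P = [[1, 3, 4], [2, 5], [7], [8]].
Insert 6: appended to row 1. P = [[1, 3, 4, 6], [2, 5], [7], [8]].

So P = [[1, 3, 4, 6], [2, 5], [7], [8]].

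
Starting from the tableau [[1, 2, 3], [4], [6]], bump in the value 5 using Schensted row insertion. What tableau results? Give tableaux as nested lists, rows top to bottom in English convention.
5 is larger than every entry of row 1, so it is appended to row 1. The new tableau is [[1, 2, 3, 5], [4], [6]].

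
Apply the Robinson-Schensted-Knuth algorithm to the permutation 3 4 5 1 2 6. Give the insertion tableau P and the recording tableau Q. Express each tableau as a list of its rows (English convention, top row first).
Insert each entry of the permutation into P by Schensted row insertion, recording in Q the position of each new cell.

Insert 3: appended to row 1. P = [[3]].
Insert 4: appended to row 1. P = [[3, 4]].
Insert 5: appended to row 1. P = [[3, 4, 5]].
Insert 1: 1 bumps 3 from row 1; 3 starts row 2. P = [[1, 4, 5], [3]].
Insert 2: 2 bumps 4 from row 1; 4 appends to row 2. P = [[1, 2, 5], [3, 4]].
Insert 6: appended to row 1. P = [[1, 2, 5, 6], [3, 4]].

So P = [[1, 2, 5, 6], [3, 4]], Q = [[1, 2, 3, 6], [4, 5]].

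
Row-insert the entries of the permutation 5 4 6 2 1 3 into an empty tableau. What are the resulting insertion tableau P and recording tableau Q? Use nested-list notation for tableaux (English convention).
P = [[1, 3], [2, 6], [4], [5]], Q = [[1, 3], [2, 6], [4], [5]]

Insert each entry of the permutation into P by Schensted row insertion, recording in Q the position of each new cell.

Insert 5: appended to row 1. P = [[5]].
Insert 4: 4 bumps 5 from row 1; 5 starts row 2. P = [[4], [5]].
Insert 6: appended to row 1. P = [[4, 6], [5]].
Insert 2: 2 bumps 4 from row 1; 4 bumps 5 from row 2; 5 starts row 3. P = [[2, 6], [4], [5]].
Insert 1: 1 bumps 2 from row 1; 2 bumps 4 from row 2; 4 bumps 5 from row 3; 5 starts row 4. P = [[1, 6], [2], [4], [5]].
Insert 3: 3 bumps 6 from row 1; 6 appends to row 2. P = [[1, 3], [2, 6], [4], [5]].

So P = [[1, 3], [2, 6], [4], [5]], Q = [[1, 3], [2, 6], [4], [5]].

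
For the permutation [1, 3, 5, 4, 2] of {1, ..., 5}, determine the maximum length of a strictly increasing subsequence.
3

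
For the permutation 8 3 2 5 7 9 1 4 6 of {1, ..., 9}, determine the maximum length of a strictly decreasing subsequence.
4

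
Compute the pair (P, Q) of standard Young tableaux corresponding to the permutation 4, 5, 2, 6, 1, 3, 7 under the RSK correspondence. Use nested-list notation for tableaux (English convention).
P = [[1, 3, 6, 7], [2, 5], [4]], Q = [[1, 2, 4, 7], [3, 6], [5]]

Insert each entry of the permutation into P by Schensted row insertion, recording in Q the position of each new cell.

After inserting 4: P = [[4]].
After inserting 5: P = [[4, 5]].
After inserting 2: P = [[2, 5], [4]].
After inserting 6: P = [[2, 5, 6], [4]].
After inserting 1: P = [[1, 5, 6], [2], [4]].
After inserting 3: P = [[1, 3, 6], [2, 5], [4]].
After inserting 7: P = [[1, 3, 6, 7], [2, 5], [4]].

So P = [[1, 3, 6, 7], [2, 5], [4]], Q = [[1, 2, 4, 7], [3, 6], [5]].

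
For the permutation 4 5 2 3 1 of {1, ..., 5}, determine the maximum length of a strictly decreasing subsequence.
3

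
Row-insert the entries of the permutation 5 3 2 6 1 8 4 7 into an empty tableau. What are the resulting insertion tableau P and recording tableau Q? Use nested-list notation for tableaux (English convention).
P = [[1, 4, 7], [2, 6, 8], [3], [5]], Q = [[1, 4, 6], [2, 7, 8], [3], [5]]

Insert each entry of the permutation into P by Schensted row insertion, recording in Q the position of each new cell.

Insert 5: appended to row 1. P = [[5]].
Insert 3: 3 bumps 5 from row 1; 5 starts row 2. P = [[3], [5]].
Insert 2: 2 bumps 3 from row 1; 3 bumps 5 from row 2; 5 starts row 3. P = [[2], [3], [5]].
Insert 6: appended to row 1. P = [[2, 6], [3], [5]].
Insert 1: 1 bumps 2 from row 1; 2 bumps 3 from row 2; 3 bumps 5 from row 3; 5 starts row 4. P = [[1, 6], [2], [3], [5]].
Insert 8: appended to row 1. P = [[1, 6, 8], [2], [3], [5]].
Insert 4: 4 bumps 6 from row 1; 6 appends to row 2. P = [[1, 4, 8], [2, 6], [3], [5]].
Insert 7: 7 bumps 8 from row 1; 8 appends to row 2. P = [[1, 4, 7], [2, 6, 8], [3], [5]].

So P = [[1, 4, 7], [2, 6, 8], [3], [5]], Q = [[1, 4, 6], [2, 7, 8], [3], [5]].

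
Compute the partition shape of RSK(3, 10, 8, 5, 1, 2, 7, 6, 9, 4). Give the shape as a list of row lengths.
Row-insert each entry into an empty tableau.

After inserting 3: P = [[3]].
After inserting 10: P = [[3, 10]].
After inserting 8: P = [[3, 8], [10]].
After inserting 5: P = [[3, 5], [8], [10]].
After inserting 1: P = [[1, 5], [3], [8], [10]].
After inserting 2: P = [[1, 2], [3, 5], [8], [10]].
After inserting 7: P = [[1, 2, 7], [3, 5], [8], [10]].
After inserting 6: P = [[1, 2, 6], [3, 5, 7], [8], [10]].
After inserting 9: P = [[1, 2, 6, 9], [3, 5, 7], [8], [10]].
After inserting 4: P = [[1, 2, 4, 9], [3, 5, 6], [7], [8], [10]].

The final insertion tableau P = [[1, 2, 4, 9], [3, 5, 6], [7], [8], [10]] has shape [4, 3, 1, 1, 1].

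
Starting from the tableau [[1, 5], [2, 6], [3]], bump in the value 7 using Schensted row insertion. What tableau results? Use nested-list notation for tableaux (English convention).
[[1, 5, 7], [2, 6], [3]]

7 is larger than every entry of row 1, so it is appended to row 1. The new tableau is [[1, 5, 7], [2, 6], [3]].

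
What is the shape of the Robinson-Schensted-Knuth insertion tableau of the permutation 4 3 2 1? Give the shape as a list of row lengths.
Row-insert each entry into an empty tableau.

After inserting 4: P = [[4]].
After inserting 3: P = [[3], [4]].
After inserting 2: P = [[2], [3], [4]].
After inserting 1: P = [[1], [2], [3], [4]].

The final insertion tableau P = [[1], [2], [3], [4]] has shape [1, 1, 1, 1].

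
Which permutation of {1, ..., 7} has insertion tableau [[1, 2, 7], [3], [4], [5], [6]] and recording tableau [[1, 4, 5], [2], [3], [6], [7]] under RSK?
Reverse RSK: for i = n, n-1, ..., 1, locate i in Q, remove the corresponding corner cell from P, and reverse-bump its entry up through P; the value ejected from row 1 is w(i).

So w = 6 5 1 4 7 3 2.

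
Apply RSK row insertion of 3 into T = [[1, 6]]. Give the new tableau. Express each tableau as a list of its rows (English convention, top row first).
In row 1, 3 replaces 6 (the leftmost entry greater than 3); 6 is bumped to row 2. 6 starts a new row 2. The new tableau is [[1, 3], [6]].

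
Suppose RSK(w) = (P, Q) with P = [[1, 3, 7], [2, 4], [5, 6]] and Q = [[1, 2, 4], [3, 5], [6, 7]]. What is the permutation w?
Reverse the RSK construction: for i from n down to 1, find the cell of Q containing i, remove the entry at that cell from P, and reverse-bump it up through P; the value ejected from row 1 is w(i).

Step i=7: Q has 7 at row 3, column 2; remove 6 from row 3 of P and reverse-bump: 6 enters row 2 and ejects 4; 4 enters row 1 and ejects 3. So w(7) = 3. P is now [[1, 4, 7], [2, 6], [5]].
Step i=6: Q has 6 at row 3, column 1; remove 5 from row 3 of P and reverse-bump: 5 enters row 2 and ejects 2; 2 enters row 1 and ejects 1. So w(6) = 1. P is now [[2, 4, 7], [5, 6]].
Step i=5: Q has 5 at row 2, column 2; remove 6 from row 2 of P and reverse-bump: 6 enters row 1 and ejects 4. So w(5) = 4. P is now [[2, 6, 7], [5]].
Step i=4: Q has 4 at row 1, column 3; remove that cell from P, ejecting 7. So w(4) = 7. P is now [[2, 6], [5]].
Step i=3: Q has 3 at row 2, column 1; remove 5 from row 2 of P and reverse-bump: 5 enters row 1 and ejects 2. So w(3) = 2. P is now [[5, 6]].
Step i=2: Q has 2 at row 1, column 2; remove that cell from P, ejecting 6. So w(2) = 6. P is now [[5]].
Step i=1: Q has 1 at row 1, column 1; remove that cell from P, ejecting 5. So w(1) = 5. P is now [].

So w = 5 6 2 7 4 1 3.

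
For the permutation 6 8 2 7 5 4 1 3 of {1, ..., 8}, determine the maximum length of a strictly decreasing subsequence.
5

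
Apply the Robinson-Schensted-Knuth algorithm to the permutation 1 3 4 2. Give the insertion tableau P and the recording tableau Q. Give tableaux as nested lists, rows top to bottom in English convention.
Insert each entry of the permutation into P by Schensted row insertion, recording in Q the position of each new cell.

Insert 1: appended to row 1. P = [[1]].
Insert 3: appended to row 1. P = [[1, 3]].
Insert 4: appended to row 1. P = [[1, 3, 4]].
Insert 2: 2 bumps 3 from row 1; 3 starts row 2. P = [[1, 2, 4], [3]].

So P = [[1, 2, 4], [3]], Q = [[1, 2, 3], [4]].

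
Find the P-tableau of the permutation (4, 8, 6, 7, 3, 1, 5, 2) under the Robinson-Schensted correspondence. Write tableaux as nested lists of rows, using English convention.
P = [[1, 2, 7], [3, 5], [4, 6], [8]]

Insert 4: appended to row 1. P = [[4]].
Insert 8: appended to row 1. P = [[4, 8]].
Insert 6: 6 bumps 8 from row 1; 8 starts row 2. P = [[4, 6], [8]].
Insert 7: appended to row 1. P = [[4, 6, 7], [8]].
Insert 3: 3 bumps 4 from row 1; 4 bumps 8 from row 2; 8 starts row 3. P = [[3, 6, 7], [4], [8]].
Insert 1: 1 bumps 3 from row 1; 3 bumps 4 from row 2; 4 bumps 8 from row 3; 8 starts row 4. P = [[1, 6, 7], [3], [4], [8]].
Insert 5: 5 bumps 6 from row 1; 6 appends to row 2. P = [[1, 5, 7], [3, 6], [4], [8]].
Insert 2: 2 bumps 5 from row 1; 5 bumps 6 from row 2; 6 appends to row 3. P = [[1, 2, 7], [3, 5], [4, 6], [8]].

So P = [[1, 2, 7], [3, 5], [4, 6], [8]].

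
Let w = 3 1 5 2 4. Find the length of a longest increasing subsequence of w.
3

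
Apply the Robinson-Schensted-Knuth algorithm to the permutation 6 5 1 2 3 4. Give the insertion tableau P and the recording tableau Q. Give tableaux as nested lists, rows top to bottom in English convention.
P = [[1, 2, 3, 4], [5], [6]], Q = [[1, 4, 5, 6], [2], [3]]

Insert each entry of the permutation into P by Schensted row insertion, recording in Q the position of each new cell.

Insert 6: appended to row 1. P = [[6]].
Insert 5: 5 bumps 6 from row 1; 6 starts row 2. P = [[5], [6]].
Insert 1: 1 bumps 5 from row 1; 5 bumps 6 from row 2; 6 starts row 3. P = [[1], [5], [6]].
Insert 2: appended to row 1. P = [[1, 2], [5], [6]].
Insert 3: appended to row 1. P = [[1, 2, 3], [5], [6]].
Insert 4: appended to row 1. P = [[1, 2, 3, 4], [5], [6]].

So P = [[1, 2, 3, 4], [5], [6]], Q = [[1, 4, 5, 6], [2], [3]].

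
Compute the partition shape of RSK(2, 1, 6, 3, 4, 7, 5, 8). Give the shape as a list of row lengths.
Row-insert each entry into an empty tableau.

After inserting 2: P = [[2]].
After inserting 1: P = [[1], [2]].
After inserting 6: P = [[1, 6], [2]].
After inserting 3: P = [[1, 3], [2, 6]].
After inserting 4: P = [[1, 3, 4], [2, 6]].
After inserting 7: P = [[1, 3, 4, 7], [2, 6]].
After inserting 5: P = [[1, 3, 4, 5], [2, 6, 7]].
After inserting 8: P = [[1, 3, 4, 5, 8], [2, 6, 7]].

The final insertion tableau P = [[1, 3, 4, 5, 8], [2, 6, 7]] has shape [5, 3].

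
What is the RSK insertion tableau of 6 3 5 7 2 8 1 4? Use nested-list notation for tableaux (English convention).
P = [[1, 4, 7, 8], [2, 5], [3], [6]]

Insert 6: appended to row 1. P = [[6]].
Insert 3: 3 bumps 6 from row 1; 6 starts row 2. P = [[3], [6]].
Insert 5: appended to row 1. P = [[3, 5], [6]].
Insert 7: appended to row 1. P = [[3, 5, 7], [6]].
Insert 2: 2 bumps 3 from row 1; 3 bumps 6 from row 2; 6 starts row 3. P = [[2, 5, 7], [3], [6]].
Insert 8: appended to row 1. P = [[2, 5, 7, 8], [3], [6]].
Insert 1: 1 bumps 2 from row 1; 2 bumps 3 from row 2; 3 bumps 6 from row 3; 6 starts row 4. P = [[1, 5, 7, 8], [2], [3], [6]].
Insert 4: 4 bumps 5 from row 1; 5 appends to row 2. P = [[1, 4, 7, 8], [2, 5], [3], [6]].

So P = [[1, 4, 7, 8], [2, 5], [3], [6]].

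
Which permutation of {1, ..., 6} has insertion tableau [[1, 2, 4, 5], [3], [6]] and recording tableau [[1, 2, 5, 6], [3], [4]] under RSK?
1 6 3 2 4 5

Reverse the RSK construction: for i from n down to 1, find the cell of Q containing i, remove the entry at that cell from P, and reverse-bump it up through P; the value ejected from row 1 is w(i).

Step i=6: Q has 6 at row 1, column 4; remove that cell from P, ejecting 5. So w(6) = 5. P is now [[1, 2, 4], [3], [6]].
Step i=5: Q has 5 at row 1, column 3; remove that cell from P, ejecting 4. So w(5) = 4. P is now [[1, 2], [3], [6]].
Step i=4: Q has 4 at row 3, column 1; remove 6 from row 3 of P and reverse-bump: 6 enters row 2 and ejects 3; 3 enters row 1 and ejects 2. So w(4) = 2. P is now [[1, 3], [6]].
Step i=3: Q has 3 at row 2, column 1; remove 6 from row 2 of P and reverse-bump: 6 enters row 1 and ejects 3. So w(3) = 3. P is now [[1, 6]].
Step i=2: Q has 2 at row 1, column 2; remove that cell from P, ejecting 6. So w(2) = 6. P is now [[1]].
Step i=1: Q has 1 at row 1, column 1; remove that cell from P, ejecting 1. So w(1) = 1. P is now [].

So w = 1 6 3 2 4 5.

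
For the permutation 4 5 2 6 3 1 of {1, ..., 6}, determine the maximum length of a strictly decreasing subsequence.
3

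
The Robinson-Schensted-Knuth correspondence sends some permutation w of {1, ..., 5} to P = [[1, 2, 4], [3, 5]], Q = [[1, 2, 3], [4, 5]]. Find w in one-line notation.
Reverse RSK: for i = n, n-1, ..., 1, locate i in Q, remove the corresponding corner cell from P, and reverse-bump its entry up through P; the value ejected from row 1 is w(i).

So w = 1 3 5 2 4.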